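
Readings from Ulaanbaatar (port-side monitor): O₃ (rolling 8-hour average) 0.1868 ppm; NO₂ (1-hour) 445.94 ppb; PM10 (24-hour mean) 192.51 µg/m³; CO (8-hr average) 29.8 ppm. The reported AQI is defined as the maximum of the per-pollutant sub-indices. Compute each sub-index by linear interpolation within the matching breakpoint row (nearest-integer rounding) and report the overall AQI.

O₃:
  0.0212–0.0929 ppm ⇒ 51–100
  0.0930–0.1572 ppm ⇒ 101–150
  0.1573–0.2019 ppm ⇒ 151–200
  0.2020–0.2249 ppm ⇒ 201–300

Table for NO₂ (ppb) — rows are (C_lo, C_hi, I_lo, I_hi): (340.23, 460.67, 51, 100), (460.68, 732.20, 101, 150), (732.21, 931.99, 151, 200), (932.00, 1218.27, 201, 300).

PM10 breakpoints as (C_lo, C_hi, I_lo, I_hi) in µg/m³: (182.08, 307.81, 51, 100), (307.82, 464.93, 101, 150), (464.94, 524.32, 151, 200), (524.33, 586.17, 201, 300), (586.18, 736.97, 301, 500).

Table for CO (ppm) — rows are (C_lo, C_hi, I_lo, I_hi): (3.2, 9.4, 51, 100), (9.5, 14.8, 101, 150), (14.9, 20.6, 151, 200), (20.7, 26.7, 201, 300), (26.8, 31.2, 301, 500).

O₃: 0.1868 lies in 0.1573–0.2019, so I_lo=151, I_hi=200, C_lo=0.1573, C_hi=0.2019.
(200−151)/(0.2019−0.1573) × (0.1868−0.1573) + 151 = 49/0.0446 × 0.0295 + 151 ≈ 183.41 → 183.
NO₂: 445.94 lies in 340.23–460.67, so I_lo=51, I_hi=100, C_lo=340.23, C_hi=460.67.
(100−51)/(460.67−340.23) × (445.94−340.23) + 51 = 49/120.44 × 105.71 + 51 ≈ 94.01 → 94.
PM10: 192.51 ∈ [182.08, 307.81] ↔ index [51, 100].
51 + (192.51−182.08)·(100−51)/(307.81−182.08) = 51 + 10.43·49/125.73 ≈ 55.06, so AQI = 55.
CO: row 26.8–31.2 (AQI 301–500). (500−301)·(29.8−26.8)/(31.2−26.8) + 301 = 199·3.0/4.4 + 301 ≈ 436.68 → 437.
Sub-indices: O₃→183, NO₂→94, PM10→55, CO→437. Overall AQI = max = 437; dominant pollutant is CO.
AQI 437: Hazardous.

437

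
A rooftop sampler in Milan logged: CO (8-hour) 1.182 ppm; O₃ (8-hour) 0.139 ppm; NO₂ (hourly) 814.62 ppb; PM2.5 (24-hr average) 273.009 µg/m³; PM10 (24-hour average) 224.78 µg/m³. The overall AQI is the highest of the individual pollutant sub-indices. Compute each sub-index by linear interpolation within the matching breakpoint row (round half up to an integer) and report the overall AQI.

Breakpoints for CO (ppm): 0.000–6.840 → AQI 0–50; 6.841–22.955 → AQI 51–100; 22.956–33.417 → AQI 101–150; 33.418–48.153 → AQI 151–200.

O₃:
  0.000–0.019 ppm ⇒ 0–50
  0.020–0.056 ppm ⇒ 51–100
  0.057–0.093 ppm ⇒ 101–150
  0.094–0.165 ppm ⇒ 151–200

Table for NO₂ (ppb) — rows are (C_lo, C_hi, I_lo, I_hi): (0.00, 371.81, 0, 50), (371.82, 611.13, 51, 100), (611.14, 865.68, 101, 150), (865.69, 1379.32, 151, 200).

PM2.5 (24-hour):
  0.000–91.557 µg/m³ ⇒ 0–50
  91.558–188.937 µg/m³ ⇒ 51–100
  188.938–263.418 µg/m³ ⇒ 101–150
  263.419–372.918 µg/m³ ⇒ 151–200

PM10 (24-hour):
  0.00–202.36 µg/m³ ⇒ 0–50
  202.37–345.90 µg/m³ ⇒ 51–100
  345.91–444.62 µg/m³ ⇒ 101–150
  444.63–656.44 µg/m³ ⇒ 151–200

CO 1.182: bracket 0.000–6.840 → index 0–50; slope 50/6.840, offset 1.182.
AQI = 0 + 50/6.840·1.182 ≈ 8.64 ⇒ 9.
O₃: 0.139 lies in 0.094–0.165, so I_lo=151, I_hi=200, C_lo=0.094, C_hi=0.165.
(200−151)/(0.165−0.094) × (0.139−0.094) + 151 = 49/0.071 × 0.045 + 151 ≈ 182.06 → 182.
NO₂: 814.62 lies in 611.14–865.68, so I_lo=101, I_hi=150, C_lo=611.14, C_hi=865.68.
(150−101)/(865.68−611.14) × (814.62−611.14) + 101 = 49/254.54 × 203.48 + 101 ≈ 140.17 → 140.
PM2.5: 273.009 ∈ [263.419, 372.918] ↔ index [151, 200].
151 + (273.009−263.419)·(200−151)/(372.918−263.419) = 151 + 9.590·49/109.499 ≈ 155.29, so AQI = 155.
PM10: 224.78 lies in 202.37–345.90, so I_lo=51, I_hi=100, C_lo=202.37, C_hi=345.90.
(100−51)/(345.90−202.37) × (224.78−202.37) + 51 = 49/143.53 × 22.41 + 51 ≈ 58.65 → 59.
Sub-indices: CO→9, O₃→182, NO₂→140, PM2.5→155, PM10→59. Overall AQI = max = 182; dominant pollutant is O₃.

182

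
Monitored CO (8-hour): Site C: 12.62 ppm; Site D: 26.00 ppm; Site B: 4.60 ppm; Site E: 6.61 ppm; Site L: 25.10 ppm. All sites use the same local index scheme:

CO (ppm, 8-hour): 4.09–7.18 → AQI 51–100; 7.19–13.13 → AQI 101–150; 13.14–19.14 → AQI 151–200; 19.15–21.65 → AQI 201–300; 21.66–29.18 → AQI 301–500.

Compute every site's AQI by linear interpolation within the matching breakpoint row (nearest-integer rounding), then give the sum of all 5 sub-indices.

Site C 12.62: bracket 7.19–13.13 → index 101–150; slope 49/5.94, offset 5.43.
AQI = 101 + 49/5.94·5.43 ≈ 145.79 ⇒ 146.
Site D: 26.00 ∈ [21.66, 29.18] ↔ index [301, 500].
301 + (26.00−21.66)·(500−301)/(29.18−21.66) = 301 + 4.34·199/7.52 ≈ 415.85, so AQI = 416.
Site B 4.60: bracket 4.09–7.18 → index 51–100; slope 49/3.09, offset 0.51.
AQI = 51 + 49/3.09·0.51 ≈ 59.09 ⇒ 59.
Site E: row 4.09–7.18 (AQI 51–100). (100−51)·(6.61−4.09)/(7.18−4.09) + 51 = 49·2.52/3.09 + 51 ≈ 90.96 → 91.
Site L 25.10: bracket 21.66–29.18 → index 301–500; slope 199/7.52, offset 3.44.
AQI = 301 + 199/7.52·3.44 ≈ 392.03 ⇒ 392.
AQIs: Site C=146, Site D=416, Site B=59, Site E=91, Site L=392. Sum = 146 + 416 + 59 + 91 + 392 = 1104.

1104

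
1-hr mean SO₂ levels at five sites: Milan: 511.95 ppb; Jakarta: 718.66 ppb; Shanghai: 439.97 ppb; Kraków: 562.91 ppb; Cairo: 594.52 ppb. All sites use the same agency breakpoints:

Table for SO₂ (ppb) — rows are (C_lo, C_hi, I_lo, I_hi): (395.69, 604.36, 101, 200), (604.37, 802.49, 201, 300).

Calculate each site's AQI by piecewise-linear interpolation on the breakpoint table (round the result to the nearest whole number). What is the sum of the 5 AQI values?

Milan: 511.95 lies in 395.69–604.36, so I_lo=101, I_hi=200, C_lo=395.69, C_hi=604.36.
(200−101)/(604.36−395.69) × (511.95−395.69) + 101 = 99/208.67 × 116.26 + 101 ≈ 156.16 → 156.
Jakarta: 718.66 ∈ [604.37, 802.49] ↔ index [201, 300].
201 + (718.66−604.37)·(300−201)/(802.49−604.37) = 201 + 114.29·99/198.12 ≈ 258.11, so AQI = 258.
Shanghai: 439.97 lies in 395.69–604.36, so I_lo=101, I_hi=200, C_lo=395.69, C_hi=604.36.
(200−101)/(604.36−395.69) × (439.97−395.69) + 101 = 99/208.67 × 44.28 + 101 ≈ 122.01 → 122.
Kraków: 562.91 ∈ [395.69, 604.36] ↔ index [101, 200].
101 + (562.91−395.69)·(200−101)/(604.36−395.69) = 101 + 167.22·99/208.67 ≈ 180.33, so AQI = 180.
Cairo: 594.52 ∈ [395.69, 604.36] ↔ index [101, 200].
101 + (594.52−395.69)·(200−101)/(604.36−395.69) = 101 + 198.83·99/208.67 ≈ 195.33, so AQI = 195.
AQIs: Milan=156, Jakarta=258, Shanghai=122, Kraków=180, Cairo=195. Sum = 156 + 258 + 122 + 180 + 195 = 911.

911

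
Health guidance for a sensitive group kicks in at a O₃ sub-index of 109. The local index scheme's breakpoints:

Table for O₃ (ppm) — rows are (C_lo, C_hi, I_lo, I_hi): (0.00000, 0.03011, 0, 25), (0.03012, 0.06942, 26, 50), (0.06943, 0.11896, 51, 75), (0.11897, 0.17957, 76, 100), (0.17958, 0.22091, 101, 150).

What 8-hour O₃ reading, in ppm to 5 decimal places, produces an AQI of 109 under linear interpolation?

0.18633

AQI 109 lies in the 101–150 band, which corresponds to 0.17958–0.22091 ppm.
C = 0.17958 + (109−101)×(0.22091−0.17958)/(150−101) = 0.17958 + 8×0.04133/49 ≈ 0.1863278 ppm → 0.18633 ppm to 5 dp.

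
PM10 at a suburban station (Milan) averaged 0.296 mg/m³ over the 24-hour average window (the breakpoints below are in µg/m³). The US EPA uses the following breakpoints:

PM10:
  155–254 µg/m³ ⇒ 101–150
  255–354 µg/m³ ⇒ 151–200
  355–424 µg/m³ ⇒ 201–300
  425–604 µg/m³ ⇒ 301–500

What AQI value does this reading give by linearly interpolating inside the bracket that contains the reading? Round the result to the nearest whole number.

Convert: 0.296 mg/m³ = 296 µg/m³.
PM10: 296 lies in 255–354, so I_lo=151, I_hi=200, C_lo=255, C_hi=354.
(200−151)/(354−255) × (296−255) + 151 = 49/99 × 41 + 151 ≈ 171.29 → 171.
AQI 171 falls in the Unhealthy category.

171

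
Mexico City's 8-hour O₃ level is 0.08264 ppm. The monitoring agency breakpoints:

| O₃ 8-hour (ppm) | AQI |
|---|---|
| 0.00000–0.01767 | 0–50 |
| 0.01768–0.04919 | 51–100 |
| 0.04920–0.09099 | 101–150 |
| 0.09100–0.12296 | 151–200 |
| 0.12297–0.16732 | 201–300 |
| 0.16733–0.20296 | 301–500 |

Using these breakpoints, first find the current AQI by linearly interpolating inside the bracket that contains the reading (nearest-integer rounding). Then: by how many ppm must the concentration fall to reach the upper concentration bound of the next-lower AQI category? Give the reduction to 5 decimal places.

O₃: row 0.04920–0.09099 (AQI 101–150). (150−101)·(0.08264−0.04920)/(0.09099−0.04920) + 101 = 49·0.03344/0.04179 + 101 ≈ 140.21 → 140.
Current AQI 140 is in the Unhealthy for Sensitive Groups range (101–150). The next-lower category tops out at AQI 100, whose upper concentration bound is 0.04919 ppm.
Reduction needed = 0.08264 − 0.04919 = 0.03345 ppm.

0.03345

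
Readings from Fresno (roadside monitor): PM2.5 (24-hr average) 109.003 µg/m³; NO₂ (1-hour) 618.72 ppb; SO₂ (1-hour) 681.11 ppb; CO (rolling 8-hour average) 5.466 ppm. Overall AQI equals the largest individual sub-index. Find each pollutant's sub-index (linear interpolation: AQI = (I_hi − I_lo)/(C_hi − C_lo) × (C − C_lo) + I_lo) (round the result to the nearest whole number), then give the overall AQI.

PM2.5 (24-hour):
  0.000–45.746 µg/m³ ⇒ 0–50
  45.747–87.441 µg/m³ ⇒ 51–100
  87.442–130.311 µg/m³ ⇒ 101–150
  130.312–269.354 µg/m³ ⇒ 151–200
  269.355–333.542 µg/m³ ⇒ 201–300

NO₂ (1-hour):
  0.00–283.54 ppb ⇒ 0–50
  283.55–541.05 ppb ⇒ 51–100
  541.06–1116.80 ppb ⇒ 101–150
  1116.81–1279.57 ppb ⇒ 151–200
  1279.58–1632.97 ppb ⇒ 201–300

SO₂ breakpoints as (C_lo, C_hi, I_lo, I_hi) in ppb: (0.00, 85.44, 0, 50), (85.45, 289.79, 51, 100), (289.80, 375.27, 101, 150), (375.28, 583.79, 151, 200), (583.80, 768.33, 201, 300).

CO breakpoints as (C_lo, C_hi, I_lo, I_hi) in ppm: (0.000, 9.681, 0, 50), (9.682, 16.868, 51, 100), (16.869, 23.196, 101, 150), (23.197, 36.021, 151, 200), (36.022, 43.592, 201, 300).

253

PM2.5: 109.003 ∈ [87.442, 130.311] ↔ index [101, 150].
101 + (109.003−87.442)·(150−101)/(130.311−87.442) = 101 + 21.561·49/42.869 ≈ 125.64, so AQI = 126.
NO₂: row 541.06–1116.80 (AQI 101–150). (150−101)·(618.72−541.06)/(1116.80−541.06) + 101 = 49·77.66/575.74 + 101 ≈ 107.61 → 108.
SO₂ 681.11: bracket 583.80–768.33 → index 201–300; slope 99/184.53, offset 97.31.
AQI = 201 + 99/184.53·97.31 ≈ 253.21 ⇒ 253.
CO: 5.466 ∈ [0.000, 9.681] ↔ index [0, 50].
0 + (5.466−0.000)·(50−0)/(9.681−0.000) = 0 + 5.466·50/9.681 ≈ 28.23, so AQI = 28.
Sub-indices: PM2.5→126, NO₂→108, SO₂→253, CO→28. Overall AQI = max = 253; dominant pollutant is SO₂.
AQI 253: Very Unhealthy.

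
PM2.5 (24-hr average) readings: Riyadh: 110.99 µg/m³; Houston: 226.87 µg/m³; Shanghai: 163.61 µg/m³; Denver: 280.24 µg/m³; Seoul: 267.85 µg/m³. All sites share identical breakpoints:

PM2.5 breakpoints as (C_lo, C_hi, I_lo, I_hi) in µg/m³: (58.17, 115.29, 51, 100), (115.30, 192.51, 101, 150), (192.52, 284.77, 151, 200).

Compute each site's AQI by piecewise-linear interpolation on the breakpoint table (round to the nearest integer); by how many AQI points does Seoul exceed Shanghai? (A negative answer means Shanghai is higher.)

59

Riyadh: row 58.17–115.29 (AQI 51–100). (100−51)·(110.99−58.17)/(115.29−58.17) + 51 = 49·52.82/57.12 + 51 ≈ 96.31 → 96.
Houston: row 192.52–284.77 (AQI 151–200). (200−151)·(226.87−192.52)/(284.77−192.52) + 151 = 49·34.35/92.25 + 151 ≈ 169.25 → 169.
Shanghai: 163.61 lies in 115.30–192.51, so I_lo=101, I_hi=150, C_lo=115.30, C_hi=192.51.
(150−101)/(192.51−115.30) × (163.61−115.30) + 101 = 49/77.21 × 48.31 + 101 ≈ 131.66 → 132.
Denver: 280.24 lies in 192.52–284.77, so I_lo=151, I_hi=200, C_lo=192.52, C_hi=284.77.
(200−151)/(284.77−192.52) × (280.24−192.52) + 151 = 49/92.25 × 87.72 + 151 ≈ 197.59 → 198.
Seoul: 267.85 lies in 192.52–284.77, so I_lo=151, I_hi=200, C_lo=192.52, C_hi=284.77.
(200−151)/(284.77−192.52) × (267.85−192.52) + 151 = 49/92.25 × 75.33 + 151 ≈ 191.01 → 191.
AQIs: Riyadh=96, Houston=169, Shanghai=132, Denver=198, Seoul=191. Seoul (191) − Shanghai (132) = 59.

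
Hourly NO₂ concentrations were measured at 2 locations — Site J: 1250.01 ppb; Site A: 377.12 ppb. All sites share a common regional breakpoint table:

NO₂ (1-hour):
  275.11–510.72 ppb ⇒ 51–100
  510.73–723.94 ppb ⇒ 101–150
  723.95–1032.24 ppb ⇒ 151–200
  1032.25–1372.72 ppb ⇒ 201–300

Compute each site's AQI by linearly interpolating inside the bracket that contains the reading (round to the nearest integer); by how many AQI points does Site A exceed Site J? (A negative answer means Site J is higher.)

Site J: row 1032.25–1372.72 (AQI 201–300). (300−201)·(1250.01−1032.25)/(1372.72−1032.25) + 201 = 99·217.76/340.47 + 201 ≈ 264.32 → 264.
Site A 377.12: bracket 275.11–510.72 → index 51–100; slope 49/235.61, offset 102.01.
AQI = 51 + 49/235.61·102.01 ≈ 72.22 ⇒ 72.
AQIs: Site J=264, Site A=72. Site A (72) − Site J (264) = -192.

-192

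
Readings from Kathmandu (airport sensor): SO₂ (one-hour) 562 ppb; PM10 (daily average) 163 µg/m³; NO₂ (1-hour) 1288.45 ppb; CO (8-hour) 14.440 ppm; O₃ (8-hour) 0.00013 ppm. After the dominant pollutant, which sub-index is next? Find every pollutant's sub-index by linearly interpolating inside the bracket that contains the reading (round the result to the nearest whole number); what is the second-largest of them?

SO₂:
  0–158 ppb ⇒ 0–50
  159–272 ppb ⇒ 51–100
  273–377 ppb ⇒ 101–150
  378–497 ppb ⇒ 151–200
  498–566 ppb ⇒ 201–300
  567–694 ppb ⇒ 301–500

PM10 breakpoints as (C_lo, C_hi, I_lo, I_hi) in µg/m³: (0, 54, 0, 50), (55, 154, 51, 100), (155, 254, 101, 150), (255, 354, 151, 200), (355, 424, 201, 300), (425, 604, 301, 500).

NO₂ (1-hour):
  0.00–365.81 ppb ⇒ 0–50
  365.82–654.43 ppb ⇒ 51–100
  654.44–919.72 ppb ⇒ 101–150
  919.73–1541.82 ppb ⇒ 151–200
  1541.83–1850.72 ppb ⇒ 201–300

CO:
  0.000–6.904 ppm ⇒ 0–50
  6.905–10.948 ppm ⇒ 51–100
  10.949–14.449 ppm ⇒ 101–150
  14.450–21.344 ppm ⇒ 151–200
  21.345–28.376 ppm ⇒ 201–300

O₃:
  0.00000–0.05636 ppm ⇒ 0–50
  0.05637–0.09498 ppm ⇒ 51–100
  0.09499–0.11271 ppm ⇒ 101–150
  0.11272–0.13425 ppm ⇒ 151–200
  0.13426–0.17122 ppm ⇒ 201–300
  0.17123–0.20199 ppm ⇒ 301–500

180

SO₂: 562 ∈ [498, 566] ↔ index [201, 300].
201 + (562−498)·(300−201)/(566−498) = 201 + 64·99/68 ≈ 294.18, so AQI = 294.
PM10: 163 ∈ [155, 254] ↔ index [101, 150].
101 + (163−155)·(150−101)/(254−155) = 101 + 8·49/99 ≈ 104.96, so AQI = 105.
NO₂ 1288.45: bracket 919.73–1541.82 → index 151–200; slope 49/622.09, offset 368.72.
AQI = 151 + 49/622.09·368.72 ≈ 180.04 ⇒ 180.
CO: 14.440 ∈ [10.949, 14.449] ↔ index [101, 150].
101 + (14.440−10.949)·(150−101)/(14.449−10.949) = 101 + 3.491·49/3.500 ≈ 149.87, so AQI = 150.
O₃ 0.00013: bracket 0.00000–0.05636 → index 0–50; slope 50/0.05636, offset 0.00013.
AQI = 0 + 50/0.05636·0.00013 ≈ 0.12 ⇒ 0.
Sub-indices: SO₂→294, PM10→105, NO₂→180, CO→150, O₃→0. Ranked high→low: 294, 180, 150, 105, 0. Second-highest sub-index = 180.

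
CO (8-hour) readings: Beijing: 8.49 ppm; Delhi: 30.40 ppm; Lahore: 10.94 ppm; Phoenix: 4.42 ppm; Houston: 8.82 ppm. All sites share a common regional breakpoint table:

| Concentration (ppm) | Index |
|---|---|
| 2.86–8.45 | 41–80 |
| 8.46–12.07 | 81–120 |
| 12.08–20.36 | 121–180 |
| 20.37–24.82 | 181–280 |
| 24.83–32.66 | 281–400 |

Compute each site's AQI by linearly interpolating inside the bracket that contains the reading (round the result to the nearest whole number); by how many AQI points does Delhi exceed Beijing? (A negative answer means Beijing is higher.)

285

Beijing 8.49: bracket 8.46–12.07 → index 81–120; slope 39/3.61, offset 0.03.
AQI = 81 + 39/3.61·0.03 ≈ 81.32 ⇒ 81.
Delhi: row 24.83–32.66 (AQI 281–400). (400−281)·(30.40−24.83)/(32.66−24.83) + 281 = 119·5.57/7.83 + 281 ≈ 365.65 → 366.
Lahore: row 8.46–12.07 (AQI 81–120). (120−81)·(10.94−8.46)/(12.07−8.46) + 81 = 39·2.48/3.61 + 81 ≈ 107.79 → 108.
Phoenix: 4.42 ∈ [2.86, 8.45] ↔ index [41, 80].
41 + (4.42−2.86)·(80−41)/(8.45−2.86) = 41 + 1.56·39/5.59 ≈ 51.88, so AQI = 52.
Houston: 8.82 lies in 8.46–12.07, so I_lo=81, I_hi=120, C_lo=8.46, C_hi=12.07.
(120−81)/(12.07−8.46) × (8.82−8.46) + 81 = 39/3.61 × 0.36 + 81 ≈ 84.89 → 85.
AQIs: Beijing=81, Delhi=366, Lahore=108, Phoenix=52, Houston=85. Delhi (366) − Beijing (81) = 285.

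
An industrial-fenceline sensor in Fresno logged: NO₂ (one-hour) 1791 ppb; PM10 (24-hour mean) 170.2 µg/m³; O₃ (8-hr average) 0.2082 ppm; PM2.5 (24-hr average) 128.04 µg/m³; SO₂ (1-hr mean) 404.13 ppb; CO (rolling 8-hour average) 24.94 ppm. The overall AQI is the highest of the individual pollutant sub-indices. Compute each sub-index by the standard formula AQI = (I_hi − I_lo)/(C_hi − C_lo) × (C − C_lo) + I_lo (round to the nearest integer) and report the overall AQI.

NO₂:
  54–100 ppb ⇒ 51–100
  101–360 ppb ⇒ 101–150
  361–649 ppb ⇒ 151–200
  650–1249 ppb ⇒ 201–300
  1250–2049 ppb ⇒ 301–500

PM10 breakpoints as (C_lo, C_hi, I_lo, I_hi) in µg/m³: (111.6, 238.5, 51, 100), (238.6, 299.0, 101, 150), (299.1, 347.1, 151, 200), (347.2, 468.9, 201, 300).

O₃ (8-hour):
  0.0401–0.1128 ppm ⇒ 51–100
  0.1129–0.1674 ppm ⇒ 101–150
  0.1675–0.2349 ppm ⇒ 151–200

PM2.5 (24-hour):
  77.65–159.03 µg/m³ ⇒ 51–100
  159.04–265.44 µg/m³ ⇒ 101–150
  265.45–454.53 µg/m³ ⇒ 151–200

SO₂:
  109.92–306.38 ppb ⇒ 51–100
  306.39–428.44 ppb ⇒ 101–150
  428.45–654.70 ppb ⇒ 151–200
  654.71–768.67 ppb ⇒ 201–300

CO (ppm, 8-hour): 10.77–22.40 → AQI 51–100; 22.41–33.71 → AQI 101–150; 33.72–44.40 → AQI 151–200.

436

NO₂: 1791 ∈ [1250, 2049] ↔ index [301, 500].
301 + (1791−1250)·(500−301)/(2049−1250) = 301 + 541·199/799 ≈ 435.74, so AQI = 436.
PM10 170.2: bracket 111.6–238.5 → index 51–100; slope 49/126.9, offset 58.6.
AQI = 51 + 49/126.9·58.6 ≈ 73.63 ⇒ 74.
O₃: 0.2082 lies in 0.1675–0.2349, so I_lo=151, I_hi=200, C_lo=0.1675, C_hi=0.2349.
(200−151)/(0.2349−0.1675) × (0.2082−0.1675) + 151 = 49/0.0674 × 0.0407 + 151 ≈ 180.59 → 181.
PM2.5 128.04: bracket 77.65–159.03 → index 51–100; slope 49/81.38, offset 50.39.
AQI = 51 + 49/81.38·50.39 ≈ 81.34 ⇒ 81.
SO₂ 404.13: bracket 306.39–428.44 → index 101–150; slope 49/122.05, offset 97.74.
AQI = 101 + 49/122.05·97.74 ≈ 140.24 ⇒ 140.
CO: 24.94 lies in 22.41–33.71, so I_lo=101, I_hi=150, C_lo=22.41, C_hi=33.71.
(150−101)/(33.71−22.41) × (24.94−22.41) + 101 = 49/11.30 × 2.53 + 101 ≈ 111.97 → 112.
Sub-indices: NO₂→436, PM10→74, O₃→181, PM2.5→81, SO₂→140, CO→112. Overall AQI = max = 436; dominant pollutant is NO₂.
AQI 436: Hazardous.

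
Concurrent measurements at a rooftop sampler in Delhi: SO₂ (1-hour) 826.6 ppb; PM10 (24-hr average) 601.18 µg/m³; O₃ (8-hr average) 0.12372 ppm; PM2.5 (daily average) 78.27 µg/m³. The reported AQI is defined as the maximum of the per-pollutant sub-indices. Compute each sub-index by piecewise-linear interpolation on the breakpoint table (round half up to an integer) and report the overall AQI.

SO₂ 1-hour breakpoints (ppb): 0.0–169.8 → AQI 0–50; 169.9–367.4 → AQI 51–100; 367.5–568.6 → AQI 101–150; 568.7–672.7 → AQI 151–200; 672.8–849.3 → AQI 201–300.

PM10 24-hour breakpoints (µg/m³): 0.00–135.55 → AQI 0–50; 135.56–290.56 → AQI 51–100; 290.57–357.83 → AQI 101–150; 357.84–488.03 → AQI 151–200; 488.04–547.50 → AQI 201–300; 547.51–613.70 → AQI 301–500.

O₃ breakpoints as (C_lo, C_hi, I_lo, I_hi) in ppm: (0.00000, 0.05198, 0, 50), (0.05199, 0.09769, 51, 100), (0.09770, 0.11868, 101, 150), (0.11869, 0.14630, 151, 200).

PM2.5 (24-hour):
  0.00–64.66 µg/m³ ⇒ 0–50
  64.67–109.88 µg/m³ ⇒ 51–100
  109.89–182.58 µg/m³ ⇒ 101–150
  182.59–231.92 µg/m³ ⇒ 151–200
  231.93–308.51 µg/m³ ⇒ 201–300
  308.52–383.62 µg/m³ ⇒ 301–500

462

SO₂: row 672.8–849.3 (AQI 201–300). (300−201)·(826.6−672.8)/(849.3−672.8) + 201 = 99·153.8/176.5 + 201 ≈ 287.27 → 287.
PM10: 601.18 lies in 547.51–613.70, so I_lo=301, I_hi=500, C_lo=547.51, C_hi=613.70.
(500−301)/(613.70−547.51) × (601.18−547.51) + 301 = 199/66.19 × 53.67 + 301 ≈ 462.36 → 462.
O₃: 0.12372 ∈ [0.11869, 0.14630] ↔ index [151, 200].
151 + (0.12372−0.11869)·(200−151)/(0.14630−0.11869) = 151 + 0.00503·49/0.02761 ≈ 159.93, so AQI = 160.
PM2.5 78.27: bracket 64.67–109.88 → index 51–100; slope 49/45.21, offset 13.60.
AQI = 51 + 49/45.21·13.60 ≈ 65.74 ⇒ 66.
Sub-indices: SO₂→287, PM10→462, O₃→160, PM2.5→66. Overall AQI = max = 462; dominant pollutant is PM10.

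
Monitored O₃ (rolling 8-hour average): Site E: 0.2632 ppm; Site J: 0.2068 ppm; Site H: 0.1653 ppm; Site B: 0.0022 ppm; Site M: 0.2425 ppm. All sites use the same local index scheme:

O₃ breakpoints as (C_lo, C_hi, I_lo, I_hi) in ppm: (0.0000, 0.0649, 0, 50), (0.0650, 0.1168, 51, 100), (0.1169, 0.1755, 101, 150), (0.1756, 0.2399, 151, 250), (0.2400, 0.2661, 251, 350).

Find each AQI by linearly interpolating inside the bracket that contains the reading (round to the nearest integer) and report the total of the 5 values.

Site E: 0.2632 ∈ [0.2400, 0.2661] ↔ index [251, 350].
251 + (0.2632−0.2400)·(350−251)/(0.2661−0.2400) = 251 + 0.0232·99/0.0261 ≈ 339.00, so AQI = 339.
Site J 0.2068: bracket 0.1756–0.2399 → index 151–250; slope 99/0.0643, offset 0.0312.
AQI = 151 + 99/0.0643·0.0312 ≈ 199.04 ⇒ 199.
Site H: 0.1653 ∈ [0.1169, 0.1755] ↔ index [101, 150].
101 + (0.1653−0.1169)·(150−101)/(0.1755−0.1169) = 101 + 0.0484·49/0.0586 ≈ 141.47, so AQI = 141.
Site B: 0.0022 ∈ [0.0000, 0.0649] ↔ index [0, 50].
0 + (0.0022−0.0000)·(50−0)/(0.0649−0.0000) = 0 + 0.0022·50/0.0649 ≈ 1.69, so AQI = 2.
Site M: row 0.2400–0.2661 (AQI 251–350). (350−251)·(0.2425−0.2400)/(0.2661−0.2400) + 251 = 99·0.0025/0.0261 + 251 ≈ 260.48 → 260.
AQIs: Site E=339, Site J=199, Site H=141, Site B=2, Site M=260. Sum = 339 + 199 + 141 + 2 + 260 = 941.

941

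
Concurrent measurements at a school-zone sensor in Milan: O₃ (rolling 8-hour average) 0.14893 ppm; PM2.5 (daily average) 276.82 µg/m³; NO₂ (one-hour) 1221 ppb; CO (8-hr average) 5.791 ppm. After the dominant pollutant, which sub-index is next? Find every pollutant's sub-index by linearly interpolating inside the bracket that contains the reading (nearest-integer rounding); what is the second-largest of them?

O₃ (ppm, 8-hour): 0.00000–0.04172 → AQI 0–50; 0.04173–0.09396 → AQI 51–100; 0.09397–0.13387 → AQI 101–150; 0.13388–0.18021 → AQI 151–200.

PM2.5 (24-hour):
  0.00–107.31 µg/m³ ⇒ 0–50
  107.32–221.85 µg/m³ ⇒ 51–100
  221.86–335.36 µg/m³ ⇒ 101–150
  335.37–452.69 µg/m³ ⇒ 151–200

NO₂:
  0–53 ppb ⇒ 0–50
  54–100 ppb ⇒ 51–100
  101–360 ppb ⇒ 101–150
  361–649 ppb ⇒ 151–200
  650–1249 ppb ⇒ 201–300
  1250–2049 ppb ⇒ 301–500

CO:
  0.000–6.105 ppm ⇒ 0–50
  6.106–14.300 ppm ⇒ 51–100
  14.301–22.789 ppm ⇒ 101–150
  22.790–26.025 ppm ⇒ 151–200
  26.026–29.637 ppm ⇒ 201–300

167

O₃: row 0.13388–0.18021 (AQI 151–200). (200−151)·(0.14893−0.13388)/(0.18021−0.13388) + 151 = 49·0.01505/0.04633 + 151 ≈ 166.92 → 167.
PM2.5: 276.82 ∈ [221.86, 335.36] ↔ index [101, 150].
101 + (276.82−221.86)·(150−101)/(335.36−221.86) = 101 + 54.96·49/113.50 ≈ 124.73, so AQI = 125.
NO₂: 1221 ∈ [650, 1249] ↔ index [201, 300].
201 + (1221−650)·(300−201)/(1249−650) = 201 + 571·99/599 ≈ 295.37, so AQI = 295.
CO 5.791: bracket 0.000–6.105 → index 0–50; slope 50/6.105, offset 5.791.
AQI = 0 + 50/6.105·5.791 ≈ 47.43 ⇒ 47.
Sub-indices: O₃→167, PM2.5→125, NO₂→295, CO→47. Ranked high→low: 295, 167, 125, 47. Second-highest sub-index = 167.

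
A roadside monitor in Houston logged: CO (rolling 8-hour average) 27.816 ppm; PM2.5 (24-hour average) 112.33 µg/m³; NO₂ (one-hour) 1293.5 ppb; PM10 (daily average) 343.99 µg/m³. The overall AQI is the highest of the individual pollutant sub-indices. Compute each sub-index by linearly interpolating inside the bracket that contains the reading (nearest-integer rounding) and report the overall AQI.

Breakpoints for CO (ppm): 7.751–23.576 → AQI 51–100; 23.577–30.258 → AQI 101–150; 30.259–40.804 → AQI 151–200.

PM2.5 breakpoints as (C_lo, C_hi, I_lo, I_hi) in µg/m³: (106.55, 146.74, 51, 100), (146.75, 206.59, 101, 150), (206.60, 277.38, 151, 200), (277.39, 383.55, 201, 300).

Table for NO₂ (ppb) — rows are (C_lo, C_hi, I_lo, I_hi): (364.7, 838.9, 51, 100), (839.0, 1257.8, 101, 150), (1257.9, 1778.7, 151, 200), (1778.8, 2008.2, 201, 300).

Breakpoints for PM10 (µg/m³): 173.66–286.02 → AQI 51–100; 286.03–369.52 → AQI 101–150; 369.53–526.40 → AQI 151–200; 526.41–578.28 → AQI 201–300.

CO 27.816: bracket 23.577–30.258 → index 101–150; slope 49/6.681, offset 4.239.
AQI = 101 + 49/6.681·4.239 ≈ 132.09 ⇒ 132.
PM2.5: 112.33 ∈ [106.55, 146.74] ↔ index [51, 100].
51 + (112.33−106.55)·(100−51)/(146.74−106.55) = 51 + 5.78·49/40.19 ≈ 58.05, so AQI = 58.
NO₂ 1293.5: bracket 1257.9–1778.7 → index 151–200; slope 49/520.8, offset 35.6.
AQI = 151 + 49/520.8·35.6 ≈ 154.35 ⇒ 154.
PM10: 343.99 ∈ [286.03, 369.52] ↔ index [101, 150].
101 + (343.99−286.03)·(150−101)/(369.52−286.03) = 101 + 57.96·49/83.49 ≈ 135.02, so AQI = 135.
Sub-indices: CO→132, PM2.5→58, NO₂→154, PM10→135. Overall AQI = max = 154; dominant pollutant is NO₂.
AQI 154: Unhealthy.

154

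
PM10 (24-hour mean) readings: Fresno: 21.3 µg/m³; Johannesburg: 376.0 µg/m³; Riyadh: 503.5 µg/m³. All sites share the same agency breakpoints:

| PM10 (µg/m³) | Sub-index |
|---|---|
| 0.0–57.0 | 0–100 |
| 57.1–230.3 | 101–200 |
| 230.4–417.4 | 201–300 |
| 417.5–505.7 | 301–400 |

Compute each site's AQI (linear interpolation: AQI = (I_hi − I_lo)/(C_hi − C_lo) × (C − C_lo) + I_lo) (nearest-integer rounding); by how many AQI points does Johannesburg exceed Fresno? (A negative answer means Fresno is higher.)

Fresno: 21.3 lies in 0.0–57.0, so I_lo=0, I_hi=100, C_lo=0.0, C_hi=57.0.
(100−0)/(57.0−0.0) × (21.3−0.0) + 0 = 100/57.0 × 21.3 + 0 ≈ 37.37 → 37.
Johannesburg: 376.0 lies in 230.4–417.4, so I_lo=201, I_hi=300, C_lo=230.4, C_hi=417.4.
(300−201)/(417.4−230.4) × (376.0−230.4) + 201 = 99/187.0 × 145.6 + 201 ≈ 278.08 → 278.
Riyadh: row 417.5–505.7 (AQI 301–400). (400−301)·(503.5−417.5)/(505.7−417.5) + 301 = 99·86.0/88.2 + 301 ≈ 397.53 → 398.
AQIs: Fresno=37, Johannesburg=278, Riyadh=398. Johannesburg (278) − Fresno (37) = 241.

241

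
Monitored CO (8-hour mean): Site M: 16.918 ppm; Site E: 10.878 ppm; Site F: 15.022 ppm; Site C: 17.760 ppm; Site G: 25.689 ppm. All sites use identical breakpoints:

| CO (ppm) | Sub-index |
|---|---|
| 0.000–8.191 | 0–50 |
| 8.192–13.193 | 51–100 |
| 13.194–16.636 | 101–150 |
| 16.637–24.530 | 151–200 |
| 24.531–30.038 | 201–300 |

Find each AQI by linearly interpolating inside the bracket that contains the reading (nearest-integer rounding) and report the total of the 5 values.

Site M: 16.918 lies in 16.637–24.530, so I_lo=151, I_hi=200, C_lo=16.637, C_hi=24.530.
(200−151)/(24.530−16.637) × (16.918−16.637) + 151 = 49/7.893 × 0.281 + 151 ≈ 152.74 → 153.
Site E: 10.878 lies in 8.192–13.193, so I_lo=51, I_hi=100, C_lo=8.192, C_hi=13.193.
(100−51)/(13.193−8.192) × (10.878−8.192) + 51 = 49/5.001 × 2.686 + 51 ≈ 77.32 → 77.
Site F: row 13.194–16.636 (AQI 101–150). (150−101)·(15.022−13.194)/(16.636−13.194) + 101 = 49·1.828/3.442 + 101 ≈ 127.02 → 127.
Site C: 17.760 lies in 16.637–24.530, so I_lo=151, I_hi=200, C_lo=16.637, C_hi=24.530.
(200−151)/(24.530−16.637) × (17.760−16.637) + 151 = 49/7.893 × 1.123 + 151 ≈ 157.97 → 158.
Site G: 25.689 lies in 24.531–30.038, so I_lo=201, I_hi=300, C_lo=24.531, C_hi=30.038.
(300−201)/(30.038−24.531) × (25.689−24.531) + 201 = 99/5.507 × 1.158 + 201 ≈ 221.82 → 222.
AQIs: Site M=153, Site E=77, Site F=127, Site C=158, Site G=222. Sum = 153 + 77 + 127 + 158 + 222 = 737.

737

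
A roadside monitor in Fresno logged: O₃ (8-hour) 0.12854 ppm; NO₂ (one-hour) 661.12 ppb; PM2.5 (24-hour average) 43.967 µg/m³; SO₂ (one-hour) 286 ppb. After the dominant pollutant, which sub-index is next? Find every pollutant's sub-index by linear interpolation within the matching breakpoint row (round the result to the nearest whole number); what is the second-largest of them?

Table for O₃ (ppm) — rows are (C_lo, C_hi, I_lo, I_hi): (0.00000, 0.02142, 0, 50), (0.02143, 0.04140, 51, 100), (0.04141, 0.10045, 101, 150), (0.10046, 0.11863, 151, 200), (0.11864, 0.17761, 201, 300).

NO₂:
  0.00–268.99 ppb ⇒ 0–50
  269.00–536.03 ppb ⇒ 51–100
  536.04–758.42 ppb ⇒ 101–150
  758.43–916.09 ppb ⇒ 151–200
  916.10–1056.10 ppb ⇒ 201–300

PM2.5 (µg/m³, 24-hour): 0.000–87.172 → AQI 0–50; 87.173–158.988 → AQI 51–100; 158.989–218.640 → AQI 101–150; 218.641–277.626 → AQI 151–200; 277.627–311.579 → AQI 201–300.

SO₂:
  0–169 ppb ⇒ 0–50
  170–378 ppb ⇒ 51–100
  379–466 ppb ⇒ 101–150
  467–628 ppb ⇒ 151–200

O₃: 0.12854 ∈ [0.11864, 0.17761] ↔ index [201, 300].
201 + (0.12854−0.11864)·(300−201)/(0.17761−0.11864) = 201 + 0.00990·99/0.05897 ≈ 217.62, so AQI = 218.
NO₂: 661.12 lies in 536.04–758.42, so I_lo=101, I_hi=150, C_lo=536.04, C_hi=758.42.
(150−101)/(758.42−536.04) × (661.12−536.04) + 101 = 49/222.38 × 125.08 + 101 ≈ 128.56 → 129.
PM2.5 43.967: bracket 0.000–87.172 → index 0–50; slope 50/87.172, offset 43.967.
AQI = 0 + 50/87.172·43.967 ≈ 25.22 ⇒ 25.
SO₂: 286 lies in 170–378, so I_lo=51, I_hi=100, C_lo=170, C_hi=378.
(100−51)/(378−170) × (286−170) + 51 = 49/208 × 116 + 51 ≈ 78.33 → 78.
Sub-indices: O₃→218, NO₂→129, PM2.5→25, SO₂→78. Ranked high→low: 218, 129, 78, 25. Second-highest sub-index = 129.

129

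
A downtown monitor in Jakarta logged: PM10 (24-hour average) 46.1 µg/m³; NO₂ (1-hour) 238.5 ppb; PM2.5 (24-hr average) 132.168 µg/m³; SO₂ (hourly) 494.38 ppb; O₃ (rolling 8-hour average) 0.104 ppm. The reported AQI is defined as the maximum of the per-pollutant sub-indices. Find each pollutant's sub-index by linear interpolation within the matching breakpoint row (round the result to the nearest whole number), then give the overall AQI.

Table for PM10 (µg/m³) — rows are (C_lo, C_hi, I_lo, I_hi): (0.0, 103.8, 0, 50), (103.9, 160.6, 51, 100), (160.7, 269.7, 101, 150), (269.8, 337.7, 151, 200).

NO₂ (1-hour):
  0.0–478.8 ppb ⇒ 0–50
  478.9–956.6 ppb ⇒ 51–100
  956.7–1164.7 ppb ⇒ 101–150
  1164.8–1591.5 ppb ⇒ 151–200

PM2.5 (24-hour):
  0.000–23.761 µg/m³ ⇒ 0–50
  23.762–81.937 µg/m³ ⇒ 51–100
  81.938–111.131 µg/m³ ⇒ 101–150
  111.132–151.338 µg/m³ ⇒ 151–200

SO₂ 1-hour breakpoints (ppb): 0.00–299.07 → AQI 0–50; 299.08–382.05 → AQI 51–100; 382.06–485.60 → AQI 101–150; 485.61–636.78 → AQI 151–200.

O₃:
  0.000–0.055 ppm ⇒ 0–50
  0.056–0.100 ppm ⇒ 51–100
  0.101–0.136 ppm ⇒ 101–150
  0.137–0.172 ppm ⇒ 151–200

177

PM10: row 0.0–103.8 (AQI 0–50). (50−0)·(46.1−0.0)/(103.8−0.0) + 0 = 50·46.1/103.8 + 0 ≈ 22.21 → 22.
NO₂: 238.5 lies in 0.0–478.8, so I_lo=0, I_hi=50, C_lo=0.0, C_hi=478.8.
(50−0)/(478.8−0.0) × (238.5−0.0) + 0 = 50/478.8 × 238.5 + 0 ≈ 24.91 → 25.
PM2.5 132.168: bracket 111.132–151.338 → index 151–200; slope 49/40.206, offset 21.036.
AQI = 151 + 49/40.206·21.036 ≈ 176.64 ⇒ 177.
SO₂: 494.38 lies in 485.61–636.78, so I_lo=151, I_hi=200, C_lo=485.61, C_hi=636.78.
(200−151)/(636.78−485.61) × (494.38−485.61) + 151 = 49/151.17 × 8.77 + 151 ≈ 153.84 → 154.
O₃: 0.104 lies in 0.101–0.136, so I_lo=101, I_hi=150, C_lo=0.101, C_hi=0.136.
(150−101)/(0.136−0.101) × (0.104−0.101) + 101 = 49/0.035 × 0.003 + 101 ≈ 105.20 → 105.
Sub-indices: PM10→22, NO₂→25, PM2.5→177, SO₂→154, O₃→105. Overall AQI = max = 177; dominant pollutant is PM2.5.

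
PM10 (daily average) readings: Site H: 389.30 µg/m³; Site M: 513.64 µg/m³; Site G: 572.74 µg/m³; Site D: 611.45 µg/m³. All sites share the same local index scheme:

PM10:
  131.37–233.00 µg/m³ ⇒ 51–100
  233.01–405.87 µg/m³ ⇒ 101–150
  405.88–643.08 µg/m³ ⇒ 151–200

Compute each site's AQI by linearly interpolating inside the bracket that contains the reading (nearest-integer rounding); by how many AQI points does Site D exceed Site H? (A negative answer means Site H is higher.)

48

Site H: 389.30 lies in 233.01–405.87, so I_lo=101, I_hi=150, C_lo=233.01, C_hi=405.87.
(150−101)/(405.87−233.01) × (389.30−233.01) + 101 = 49/172.86 × 156.29 + 101 ≈ 145.30 → 145.
Site M: row 405.88–643.08 (AQI 151–200). (200−151)·(513.64−405.88)/(643.08−405.88) + 151 = 49·107.76/237.20 + 151 ≈ 173.26 → 173.
Site G: row 405.88–643.08 (AQI 151–200). (200−151)·(572.74−405.88)/(643.08−405.88) + 151 = 49·166.86/237.20 + 151 ≈ 185.47 → 185.
Site D: row 405.88–643.08 (AQI 151–200). (200−151)·(611.45−405.88)/(643.08−405.88) + 151 = 49·205.57/237.20 + 151 ≈ 193.47 → 193.
AQIs: Site H=145, Site M=173, Site G=185, Site D=193. Site D (193) − Site H (145) = 48.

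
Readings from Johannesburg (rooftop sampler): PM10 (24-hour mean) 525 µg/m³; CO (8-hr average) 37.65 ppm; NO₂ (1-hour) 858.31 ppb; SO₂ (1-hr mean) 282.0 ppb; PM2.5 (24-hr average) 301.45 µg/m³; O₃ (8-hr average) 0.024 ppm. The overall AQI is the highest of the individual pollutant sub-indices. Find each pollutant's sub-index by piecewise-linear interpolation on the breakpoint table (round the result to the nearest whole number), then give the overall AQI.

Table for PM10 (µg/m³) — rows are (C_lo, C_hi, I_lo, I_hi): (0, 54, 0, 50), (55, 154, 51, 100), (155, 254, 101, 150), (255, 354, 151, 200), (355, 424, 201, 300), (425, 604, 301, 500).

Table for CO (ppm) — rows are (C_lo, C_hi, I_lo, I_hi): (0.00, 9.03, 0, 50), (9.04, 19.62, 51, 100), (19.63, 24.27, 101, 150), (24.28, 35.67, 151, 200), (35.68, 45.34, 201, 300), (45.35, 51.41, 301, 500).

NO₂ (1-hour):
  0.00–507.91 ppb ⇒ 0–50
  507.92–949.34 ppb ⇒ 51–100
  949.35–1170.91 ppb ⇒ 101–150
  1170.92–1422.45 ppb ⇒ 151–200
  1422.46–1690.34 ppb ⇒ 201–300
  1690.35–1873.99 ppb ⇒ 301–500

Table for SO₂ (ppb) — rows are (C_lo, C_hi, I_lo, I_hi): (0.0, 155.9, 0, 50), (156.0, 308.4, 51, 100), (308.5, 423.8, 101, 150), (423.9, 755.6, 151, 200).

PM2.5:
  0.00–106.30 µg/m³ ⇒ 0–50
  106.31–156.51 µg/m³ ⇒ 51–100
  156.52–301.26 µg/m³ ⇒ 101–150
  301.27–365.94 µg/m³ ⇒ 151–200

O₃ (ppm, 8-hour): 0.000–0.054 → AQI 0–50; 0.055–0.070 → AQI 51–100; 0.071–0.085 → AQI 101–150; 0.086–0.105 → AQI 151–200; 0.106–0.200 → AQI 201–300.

PM10 525: bracket 425–604 → index 301–500; slope 199/179, offset 100.
AQI = 301 + 199/179·100 ≈ 412.17 ⇒ 412.
CO: 37.65 ∈ [35.68, 45.34] ↔ index [201, 300].
201 + (37.65−35.68)·(300−201)/(45.34−35.68) = 201 + 1.97·99/9.66 ≈ 221.19, so AQI = 221.
NO₂ 858.31: bracket 507.92–949.34 → index 51–100; slope 49/441.42, offset 350.39.
AQI = 51 + 49/441.42·350.39 ≈ 89.90 ⇒ 90.
SO₂: row 156.0–308.4 (AQI 51–100). (100−51)·(282.0−156.0)/(308.4−156.0) + 51 = 49·126.0/152.4 + 51 ≈ 91.51 → 92.
PM2.5: row 301.27–365.94 (AQI 151–200). (200−151)·(301.45−301.27)/(365.94−301.27) + 151 = 49·0.18/64.67 + 151 ≈ 151.14 → 151.
O₃: 0.024 lies in 0.000–0.054, so I_lo=0, I_hi=50, C_lo=0.000, C_hi=0.054.
(50−0)/(0.054−0.000) × (0.024−0.000) + 0 = 50/0.054 × 0.024 + 0 ≈ 22.22 → 22.
Sub-indices: PM10→412, CO→221, NO₂→90, SO₂→92, PM2.5→151, O₃→22. Overall AQI = max = 412; dominant pollutant is PM10.

412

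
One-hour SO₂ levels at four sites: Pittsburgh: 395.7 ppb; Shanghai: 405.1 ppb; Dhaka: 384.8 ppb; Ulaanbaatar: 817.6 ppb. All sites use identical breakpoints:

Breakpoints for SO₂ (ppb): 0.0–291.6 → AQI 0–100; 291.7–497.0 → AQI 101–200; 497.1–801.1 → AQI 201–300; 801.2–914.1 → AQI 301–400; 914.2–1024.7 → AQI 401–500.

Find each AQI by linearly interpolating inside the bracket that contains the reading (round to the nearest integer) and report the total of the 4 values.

Pittsburgh: 395.7 ∈ [291.7, 497.0] ↔ index [101, 200].
101 + (395.7−291.7)·(200−101)/(497.0−291.7) = 101 + 104.0·99/205.3 ≈ 151.15, so AQI = 151.
Shanghai 405.1: bracket 291.7–497.0 → index 101–200; slope 99/205.3, offset 113.4.
AQI = 101 + 99/205.3·113.4 ≈ 155.68 ⇒ 156.
Dhaka: row 291.7–497.0 (AQI 101–200). (200−101)·(384.8−291.7)/(497.0−291.7) + 101 = 99·93.1/205.3 + 101 ≈ 145.89 → 146.
Ulaanbaatar: 817.6 ∈ [801.2, 914.1] ↔ index [301, 400].
301 + (817.6−801.2)·(400−301)/(914.1−801.2) = 301 + 16.4·99/112.9 ≈ 315.38, so AQI = 315.
AQIs: Pittsburgh=151, Shanghai=156, Dhaka=146, Ulaanbaatar=315. Sum = 151 + 156 + 146 + 315 = 768.

768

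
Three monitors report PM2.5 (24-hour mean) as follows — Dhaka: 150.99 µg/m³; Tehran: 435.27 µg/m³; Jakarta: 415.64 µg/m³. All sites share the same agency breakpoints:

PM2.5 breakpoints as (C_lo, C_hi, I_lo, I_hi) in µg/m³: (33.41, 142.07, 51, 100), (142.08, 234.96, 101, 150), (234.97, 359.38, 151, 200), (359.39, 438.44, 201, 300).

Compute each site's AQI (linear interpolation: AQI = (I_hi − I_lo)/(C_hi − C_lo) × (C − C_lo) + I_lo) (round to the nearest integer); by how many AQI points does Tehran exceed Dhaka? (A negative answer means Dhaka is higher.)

190

Dhaka 150.99: bracket 142.08–234.96 → index 101–150; slope 49/92.88, offset 8.91.
AQI = 101 + 49/92.88·8.91 ≈ 105.70 ⇒ 106.
Tehran: 435.27 lies in 359.39–438.44, so I_lo=201, I_hi=300, C_lo=359.39, C_hi=438.44.
(300−201)/(438.44−359.39) × (435.27−359.39) + 201 = 99/79.05 × 75.88 + 201 ≈ 296.03 → 296.
Jakarta: row 359.39–438.44 (AQI 201–300). (300−201)·(415.64−359.39)/(438.44−359.39) + 201 = 99·56.25/79.05 + 201 ≈ 271.45 → 271.
AQIs: Dhaka=106, Tehran=296, Jakarta=271. Tehran (296) − Dhaka (106) = 190.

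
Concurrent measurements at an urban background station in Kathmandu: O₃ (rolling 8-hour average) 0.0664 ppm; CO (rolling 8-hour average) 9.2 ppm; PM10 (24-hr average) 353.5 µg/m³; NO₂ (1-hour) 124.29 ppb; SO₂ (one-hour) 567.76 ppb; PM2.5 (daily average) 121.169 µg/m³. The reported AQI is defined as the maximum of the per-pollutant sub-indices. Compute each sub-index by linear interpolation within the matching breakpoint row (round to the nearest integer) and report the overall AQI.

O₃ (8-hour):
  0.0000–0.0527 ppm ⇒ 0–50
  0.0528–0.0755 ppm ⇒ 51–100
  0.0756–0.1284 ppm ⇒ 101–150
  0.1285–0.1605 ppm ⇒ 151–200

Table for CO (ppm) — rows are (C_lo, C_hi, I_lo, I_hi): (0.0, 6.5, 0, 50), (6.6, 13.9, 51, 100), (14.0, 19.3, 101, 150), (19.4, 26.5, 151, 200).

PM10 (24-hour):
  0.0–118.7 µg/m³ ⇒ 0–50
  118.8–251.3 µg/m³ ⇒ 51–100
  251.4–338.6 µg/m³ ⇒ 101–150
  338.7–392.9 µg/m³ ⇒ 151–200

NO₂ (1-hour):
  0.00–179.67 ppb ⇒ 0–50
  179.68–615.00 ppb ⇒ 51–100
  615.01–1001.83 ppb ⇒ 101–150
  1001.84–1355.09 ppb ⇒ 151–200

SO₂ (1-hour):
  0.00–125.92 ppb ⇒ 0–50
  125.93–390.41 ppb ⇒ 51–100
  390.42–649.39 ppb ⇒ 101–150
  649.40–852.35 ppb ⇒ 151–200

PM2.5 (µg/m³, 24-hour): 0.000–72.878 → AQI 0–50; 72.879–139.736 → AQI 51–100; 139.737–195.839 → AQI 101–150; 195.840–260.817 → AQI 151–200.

164

O₃: 0.0664 lies in 0.0528–0.0755, so I_lo=51, I_hi=100, C_lo=0.0528, C_hi=0.0755.
(100−51)/(0.0755−0.0528) × (0.0664−0.0528) + 51 = 49/0.0227 × 0.0136 + 51 ≈ 80.36 → 80.
CO: row 6.6–13.9 (AQI 51–100). (100−51)·(9.2−6.6)/(13.9−6.6) + 51 = 49·2.6/7.3 + 51 ≈ 68.45 → 68.
PM10 353.5: bracket 338.7–392.9 → index 151–200; slope 49/54.2, offset 14.8.
AQI = 151 + 49/54.2·14.8 ≈ 164.38 ⇒ 164.
NO₂: 124.29 lies in 0.00–179.67, so I_lo=0, I_hi=50, C_lo=0.00, C_hi=179.67.
(50−0)/(179.67−0.00) × (124.29−0.00) + 0 = 50/179.67 × 124.29 + 0 ≈ 34.59 → 35.
SO₂: 567.76 lies in 390.42–649.39, so I_lo=101, I_hi=150, C_lo=390.42, C_hi=649.39.
(150−101)/(649.39−390.42) × (567.76−390.42) + 101 = 49/258.97 × 177.34 + 101 ≈ 134.55 → 135.
PM2.5: row 72.879–139.736 (AQI 51–100). (100−51)·(121.169−72.879)/(139.736−72.879) + 51 = 49·48.290/66.857 + 51 ≈ 86.39 → 86.
Sub-indices: O₃→80, CO→68, PM10→164, NO₂→35, SO₂→135, PM2.5→86. Overall AQI = max = 164; dominant pollutant is PM10.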